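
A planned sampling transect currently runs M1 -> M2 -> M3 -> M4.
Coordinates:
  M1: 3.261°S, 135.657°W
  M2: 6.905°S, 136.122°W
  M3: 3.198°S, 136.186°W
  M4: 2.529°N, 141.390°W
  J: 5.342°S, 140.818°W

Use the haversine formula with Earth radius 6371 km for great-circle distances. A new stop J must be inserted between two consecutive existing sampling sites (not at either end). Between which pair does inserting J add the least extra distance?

between M3 and M4

Added distance for inserting J between each consecutive pair:
M1–M2: 756.3 km
M2–M3: 701.5 km
M3–M4: 583.5 km
Smallest added distance is 583.5 km, inserting between M3 and M4.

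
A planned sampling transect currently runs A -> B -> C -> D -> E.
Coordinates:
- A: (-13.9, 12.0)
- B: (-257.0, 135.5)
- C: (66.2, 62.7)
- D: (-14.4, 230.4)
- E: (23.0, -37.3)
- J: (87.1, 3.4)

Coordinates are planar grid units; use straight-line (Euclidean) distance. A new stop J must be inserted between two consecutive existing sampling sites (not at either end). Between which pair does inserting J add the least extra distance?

Added distance for inserting J between each consecutive pair:
A–B: 197.3
B–C: 100.2
C–D: 125.5
D–E: 54.3
Smallest added distance is 54.3, inserting between D and E.

between D and E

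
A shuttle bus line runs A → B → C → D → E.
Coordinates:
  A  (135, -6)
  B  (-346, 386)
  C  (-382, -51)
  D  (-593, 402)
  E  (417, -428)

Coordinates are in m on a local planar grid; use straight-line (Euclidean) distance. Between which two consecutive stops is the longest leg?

Leg distances:
A→B: 620.5 m
B→C: 438.5 m
C→D: 499.7 m
D→E: 1307.3 m
The longest leg is D–E at 1307.3 m.

D–E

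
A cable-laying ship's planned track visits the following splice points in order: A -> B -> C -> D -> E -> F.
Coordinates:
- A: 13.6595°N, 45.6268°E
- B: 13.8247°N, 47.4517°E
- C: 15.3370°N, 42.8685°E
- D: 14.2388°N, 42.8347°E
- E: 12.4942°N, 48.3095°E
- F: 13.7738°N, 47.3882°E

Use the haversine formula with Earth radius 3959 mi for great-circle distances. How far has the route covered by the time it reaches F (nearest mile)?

1018 mi

Leg distances:
A→B: 123.0 mi  (cumulative 123.0 mi)
B→C: 323.8 mi  (cumulative 446.8 mi)
C→D: 75.9 mi  (cumulative 522.7 mi)
D→E: 387.3 mi  (cumulative 910.0 mi)
E→F: 108.0 mi  (cumulative 1018.0 mi)
Cumulative distance at F ≈ 1018 mi.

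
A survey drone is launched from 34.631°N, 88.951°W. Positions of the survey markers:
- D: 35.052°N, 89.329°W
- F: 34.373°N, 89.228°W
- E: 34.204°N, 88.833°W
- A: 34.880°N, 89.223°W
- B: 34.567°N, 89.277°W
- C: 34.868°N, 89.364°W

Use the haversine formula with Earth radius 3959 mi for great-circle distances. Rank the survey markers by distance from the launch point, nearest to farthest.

Distance from the launch point at 34.631°N, 88.951°W to each:
B 34.567°N, 89.277°W: 19.1 mi
A 34.880°N, 89.223°W: 23.1 mi
F 34.373°N, 89.228°W: 23.8 mi
C 34.868°N, 89.364°W: 28.6 mi
E 34.204°N, 88.833°W: 30.3 mi
D 35.052°N, 89.329°W: 36.1 mi

B, A, F, C, E, D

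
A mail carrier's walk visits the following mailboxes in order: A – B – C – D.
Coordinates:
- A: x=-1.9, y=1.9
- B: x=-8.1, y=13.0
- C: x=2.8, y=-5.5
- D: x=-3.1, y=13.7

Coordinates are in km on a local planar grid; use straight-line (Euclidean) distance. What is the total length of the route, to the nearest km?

Leg distances:
A→B: 12.7 km  (cumulative 12.7 km)
B→C: 21.5 km  (cumulative 34.2 km)
C→D: 20.1 km  (cumulative 54.3 km)
Total route length ≈ 54 km.

54 km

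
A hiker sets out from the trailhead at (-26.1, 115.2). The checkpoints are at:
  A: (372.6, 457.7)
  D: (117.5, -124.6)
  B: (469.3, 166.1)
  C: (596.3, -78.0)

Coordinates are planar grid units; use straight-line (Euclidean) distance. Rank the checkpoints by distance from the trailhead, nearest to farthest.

Computing each straight-line distance from (-26.1, 115.2):
D (117.5, -124.6): 279.5
B (469.3, 166.1): 498.0
A (372.6, 457.7): 525.6
C (596.3, -78.0): 651.7

D, B, A, C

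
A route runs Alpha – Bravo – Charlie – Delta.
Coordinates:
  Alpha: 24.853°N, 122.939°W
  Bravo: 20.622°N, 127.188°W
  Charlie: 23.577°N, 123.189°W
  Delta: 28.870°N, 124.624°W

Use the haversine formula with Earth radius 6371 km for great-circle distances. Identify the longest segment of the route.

Leg distances:
Alpha→Bravo: 641.1 km
Bravo→Charlie: 526.9 km
Charlie→Delta: 605.7 km
The longest leg is Alpha–Bravo at 641.1 km.

Alpha–Bravo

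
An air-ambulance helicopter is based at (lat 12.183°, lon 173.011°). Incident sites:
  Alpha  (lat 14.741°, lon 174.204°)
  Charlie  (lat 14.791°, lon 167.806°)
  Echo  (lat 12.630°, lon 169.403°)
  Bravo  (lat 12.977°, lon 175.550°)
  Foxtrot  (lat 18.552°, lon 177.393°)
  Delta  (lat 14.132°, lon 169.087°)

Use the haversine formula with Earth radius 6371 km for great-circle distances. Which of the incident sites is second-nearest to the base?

Alpha

Distance to each, sorted:
Bravo: 289.3 km
Alpha: 312.3 km
Echo: 395.0 km
Delta: 476.9 km
Charlie: 633.1 km
Foxtrot: 849.7 km
The second-nearest is Alpha at 312.3 km.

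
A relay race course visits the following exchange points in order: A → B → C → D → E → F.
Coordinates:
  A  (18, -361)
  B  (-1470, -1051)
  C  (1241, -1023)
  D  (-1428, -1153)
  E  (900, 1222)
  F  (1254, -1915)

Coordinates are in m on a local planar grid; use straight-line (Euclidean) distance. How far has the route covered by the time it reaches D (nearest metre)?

7024 m

Leg distances:
A→B: 1640.2 m  (cumulative 1640.2 m)
B→C: 2711.1 m  (cumulative 4351.3 m)
C→D: 2672.2 m  (cumulative 7023.5 m)
Cumulative distance at D ≈ 7024 m.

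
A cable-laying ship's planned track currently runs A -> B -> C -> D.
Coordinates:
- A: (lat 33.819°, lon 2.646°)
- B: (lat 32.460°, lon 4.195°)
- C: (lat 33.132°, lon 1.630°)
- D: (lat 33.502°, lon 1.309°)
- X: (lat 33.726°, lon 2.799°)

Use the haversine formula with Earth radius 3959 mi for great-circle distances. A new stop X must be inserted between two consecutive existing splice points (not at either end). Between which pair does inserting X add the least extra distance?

between A and B

Added distance for inserting X between each consecutive pair:
A–B: 0.2 mi
B–C: 42.0 mi
C–D: 134.5 mi
Smallest added distance is 0.2 mi, inserting between A and B.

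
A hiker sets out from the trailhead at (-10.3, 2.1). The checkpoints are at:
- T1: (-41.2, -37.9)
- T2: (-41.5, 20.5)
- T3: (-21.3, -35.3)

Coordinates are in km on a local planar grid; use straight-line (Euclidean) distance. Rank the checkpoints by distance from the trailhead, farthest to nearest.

Distances from the trailhead:
T1 (-41.2, -37.9): 50.5 km
T3 (-21.3, -35.3): 39.0 km
T2 (-41.5, 20.5): 36.2 km

T1, T3, T2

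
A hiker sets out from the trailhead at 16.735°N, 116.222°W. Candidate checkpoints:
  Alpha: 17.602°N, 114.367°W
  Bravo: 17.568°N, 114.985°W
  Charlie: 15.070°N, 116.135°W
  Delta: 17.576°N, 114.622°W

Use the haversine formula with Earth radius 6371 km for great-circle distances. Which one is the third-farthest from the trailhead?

Charlie

Distance to each, sorted:
Alpha: 219.4 km
Delta: 194.0 km
Charlie: 185.4 km
Bravo: 160.8 km
The third-farthest is Charlie at 185.4 km.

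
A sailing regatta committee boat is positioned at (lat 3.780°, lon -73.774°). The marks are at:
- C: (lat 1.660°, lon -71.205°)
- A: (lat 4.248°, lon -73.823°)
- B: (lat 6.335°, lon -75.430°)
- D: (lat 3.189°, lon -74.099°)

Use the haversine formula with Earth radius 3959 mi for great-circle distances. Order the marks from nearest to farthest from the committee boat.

Distance from the committee boat at (lat 3.780°, lon -73.774°) to each:
A (lat 4.248°, lon -73.823°): 32.5 mi
D (lat 3.189°, lon -74.099°): 46.6 mi
B (lat 6.335°, lon -75.430°): 210.1 mi
C (lat 1.660°, lon -71.205°): 230.0 mi

A, D, B, C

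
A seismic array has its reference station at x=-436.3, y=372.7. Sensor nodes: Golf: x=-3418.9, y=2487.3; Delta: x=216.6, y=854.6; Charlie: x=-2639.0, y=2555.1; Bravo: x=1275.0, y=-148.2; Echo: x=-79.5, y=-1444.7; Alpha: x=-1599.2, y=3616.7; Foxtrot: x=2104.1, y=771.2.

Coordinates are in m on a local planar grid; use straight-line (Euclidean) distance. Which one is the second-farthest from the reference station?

Alpha

Distance to each, sorted:
Golf: 3656.2 m
Alpha: 3446.1 m
Charlie: 3100.8 m
Foxtrot: 2571.5 m
Echo: 1852.1 m
Bravo: 1788.8 m
Delta: 811.5 m
The second-farthest is Alpha at 3446.1 m.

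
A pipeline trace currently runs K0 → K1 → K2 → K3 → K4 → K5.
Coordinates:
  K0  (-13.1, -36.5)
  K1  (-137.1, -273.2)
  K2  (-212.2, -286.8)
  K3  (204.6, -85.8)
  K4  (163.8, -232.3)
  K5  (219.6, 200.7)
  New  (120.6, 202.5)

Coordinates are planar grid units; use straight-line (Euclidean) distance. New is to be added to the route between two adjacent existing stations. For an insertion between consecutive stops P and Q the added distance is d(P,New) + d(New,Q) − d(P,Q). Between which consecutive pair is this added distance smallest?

between K4 and K5

Added distance for inserting New between each consecutive pair:
K0–K1: 547.7
K1–K2: 1056.4
K2–K3: 429.3
K3–K4: 585.2
K4–K5: 99.4
Smallest added distance is 99.4, inserting between K4 and K5.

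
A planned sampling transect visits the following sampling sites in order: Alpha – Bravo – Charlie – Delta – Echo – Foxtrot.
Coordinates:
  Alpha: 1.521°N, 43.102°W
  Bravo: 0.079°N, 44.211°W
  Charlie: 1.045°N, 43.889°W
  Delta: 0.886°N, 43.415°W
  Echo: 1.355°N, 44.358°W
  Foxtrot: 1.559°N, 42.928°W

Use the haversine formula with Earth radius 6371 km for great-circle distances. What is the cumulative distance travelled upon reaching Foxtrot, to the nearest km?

649 km

Leg distances:
Alpha→Bravo: 202.3 km  (cumulative 202.3 km)
Bravo→Charlie: 113.2 km  (cumulative 315.5 km)
Charlie→Delta: 55.6 km  (cumulative 371.1 km)
Delta→Echo: 117.1 km  (cumulative 488.2 km)
Echo→Foxtrot: 160.6 km  (cumulative 648.7 km)
Cumulative distance at Foxtrot ≈ 649 km.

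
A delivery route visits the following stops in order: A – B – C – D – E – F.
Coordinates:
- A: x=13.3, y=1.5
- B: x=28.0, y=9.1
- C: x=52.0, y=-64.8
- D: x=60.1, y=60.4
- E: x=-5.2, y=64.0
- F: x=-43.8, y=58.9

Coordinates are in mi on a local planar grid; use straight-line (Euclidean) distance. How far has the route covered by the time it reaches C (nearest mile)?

Leg distances:
A→B: 16.5 mi  (cumulative 16.5 mi)
B→C: 77.7 mi  (cumulative 94.2 mi)
Cumulative distance at C ≈ 94 mi.

94 mi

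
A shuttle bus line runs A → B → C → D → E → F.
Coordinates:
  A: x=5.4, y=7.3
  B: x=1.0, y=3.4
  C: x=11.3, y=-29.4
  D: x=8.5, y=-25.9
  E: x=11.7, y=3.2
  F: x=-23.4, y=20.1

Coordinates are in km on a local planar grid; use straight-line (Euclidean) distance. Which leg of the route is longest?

E–F

Leg distances:
A→B: 5.9 km
B→C: 34.4 km
C→D: 4.5 km
D→E: 29.3 km
E→F: 39.0 km
The longest leg is E–F at 39.0 km.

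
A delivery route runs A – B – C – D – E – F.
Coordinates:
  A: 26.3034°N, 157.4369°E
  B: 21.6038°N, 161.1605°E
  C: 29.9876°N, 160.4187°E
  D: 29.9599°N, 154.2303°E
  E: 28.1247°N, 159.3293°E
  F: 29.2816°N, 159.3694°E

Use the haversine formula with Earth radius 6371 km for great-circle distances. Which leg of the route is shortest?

Leg distances:
A→B: 645.1 km
B→C: 935.2 km
C→D: 596.0 km
D→E: 536.0 km
E→F: 128.7 km
The shortest leg is E–F at 128.7 km.

E–F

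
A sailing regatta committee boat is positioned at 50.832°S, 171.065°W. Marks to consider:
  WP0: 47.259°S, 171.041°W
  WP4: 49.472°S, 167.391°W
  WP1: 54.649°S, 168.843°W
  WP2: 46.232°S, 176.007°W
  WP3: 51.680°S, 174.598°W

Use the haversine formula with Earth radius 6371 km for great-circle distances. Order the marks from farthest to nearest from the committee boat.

WP2, WP1, WP0, WP4, WP3

Distances from the committee boat:
WP2 46.232°S, 176.007°W: 627.4 km
WP1 54.649°S, 168.843°W: 450.0 km
WP0 47.259°S, 171.041°W: 397.3 km
WP4 49.472°S, 167.391°W: 302.3 km
WP3 51.680°S, 174.598°W: 263.3 km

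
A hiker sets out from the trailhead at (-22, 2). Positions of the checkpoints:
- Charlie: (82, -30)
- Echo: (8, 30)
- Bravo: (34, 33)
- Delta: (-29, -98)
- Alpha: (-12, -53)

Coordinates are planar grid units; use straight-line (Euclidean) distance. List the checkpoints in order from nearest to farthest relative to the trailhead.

Echo, Alpha, Bravo, Delta, Charlie

Distance from the trailhead at (-22, 2) to each:
Echo (8, 30): 41.0
Alpha (-12, -53): 55.9
Bravo (34, 33): 64.0
Delta (-29, -98): 100.2
Charlie (82, -30): 108.8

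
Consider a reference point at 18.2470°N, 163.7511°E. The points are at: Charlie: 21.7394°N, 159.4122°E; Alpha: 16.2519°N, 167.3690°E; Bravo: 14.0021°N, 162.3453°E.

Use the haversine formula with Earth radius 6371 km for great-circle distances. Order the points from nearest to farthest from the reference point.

Distances from the reference point:
Alpha 16.2519°N, 167.3690°E: 443.6 km
Bravo 14.0021°N, 162.3453°E: 495.3 km
Charlie 21.7394°N, 159.4122°E: 596.9 km

Alpha, Bravo, Charlie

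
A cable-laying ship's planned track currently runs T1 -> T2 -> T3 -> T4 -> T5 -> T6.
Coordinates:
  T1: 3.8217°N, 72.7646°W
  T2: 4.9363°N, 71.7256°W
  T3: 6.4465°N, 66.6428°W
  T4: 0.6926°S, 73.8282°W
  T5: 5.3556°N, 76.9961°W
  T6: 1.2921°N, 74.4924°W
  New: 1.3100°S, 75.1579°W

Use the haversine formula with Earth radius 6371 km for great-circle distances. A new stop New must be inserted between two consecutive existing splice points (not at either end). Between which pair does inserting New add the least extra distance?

between T4 and T5

Added distance for inserting New between each consecutive pair:
T1–T2: 1252.7 km
T2–T3: 1484.9 km
T3–T4: 317.3 km
T4–T5: 172.8 km
T5–T6: 537.0 km
Smallest added distance is 172.8 km, inserting between T4 and T5.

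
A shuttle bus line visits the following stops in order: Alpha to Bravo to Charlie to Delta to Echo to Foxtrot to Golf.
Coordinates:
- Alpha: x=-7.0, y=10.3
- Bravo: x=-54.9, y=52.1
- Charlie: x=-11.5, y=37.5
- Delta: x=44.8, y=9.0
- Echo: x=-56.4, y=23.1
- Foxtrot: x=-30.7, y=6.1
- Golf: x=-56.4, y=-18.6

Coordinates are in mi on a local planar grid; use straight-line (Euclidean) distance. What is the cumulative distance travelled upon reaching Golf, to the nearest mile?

341 mi

Leg distances:
Alpha→Bravo: 63.6 mi  (cumulative 63.6 mi)
Bravo→Charlie: 45.8 mi  (cumulative 109.4 mi)
Charlie→Delta: 63.1 mi  (cumulative 172.5 mi)
Delta→Echo: 102.2 mi  (cumulative 274.6 mi)
Echo→Foxtrot: 30.8 mi  (cumulative 305.5 mi)
Foxtrot→Golf: 35.6 mi  (cumulative 341.1 mi)
Cumulative distance at Golf ≈ 341 mi.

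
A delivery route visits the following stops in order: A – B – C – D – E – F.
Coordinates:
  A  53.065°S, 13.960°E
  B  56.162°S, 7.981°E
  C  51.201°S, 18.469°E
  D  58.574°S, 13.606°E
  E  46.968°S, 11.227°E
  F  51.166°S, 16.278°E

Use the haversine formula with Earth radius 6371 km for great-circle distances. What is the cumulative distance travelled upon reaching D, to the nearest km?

Leg distances:
A→B: 516.2 km  (cumulative 516.2 km)
B→C: 882.4 km  (cumulative 1398.6 km)
C→D: 876.3 km  (cumulative 2274.9 km)
Cumulative distance at D ≈ 2275 km.

2275 km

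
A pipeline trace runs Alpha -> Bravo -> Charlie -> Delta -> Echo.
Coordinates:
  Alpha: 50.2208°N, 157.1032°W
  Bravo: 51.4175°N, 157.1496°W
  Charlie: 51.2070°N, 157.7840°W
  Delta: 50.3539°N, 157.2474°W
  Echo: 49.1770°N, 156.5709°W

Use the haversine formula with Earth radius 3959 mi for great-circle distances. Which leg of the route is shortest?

Leg distances:
Alpha→Bravo: 82.7 mi
Bravo→Charlie: 31.0 mi
Charlie→Delta: 63.4 mi
Delta→Echo: 86.7 mi
The shortest leg is Bravo–Charlie at 31.0 mi.

Bravo–Charlie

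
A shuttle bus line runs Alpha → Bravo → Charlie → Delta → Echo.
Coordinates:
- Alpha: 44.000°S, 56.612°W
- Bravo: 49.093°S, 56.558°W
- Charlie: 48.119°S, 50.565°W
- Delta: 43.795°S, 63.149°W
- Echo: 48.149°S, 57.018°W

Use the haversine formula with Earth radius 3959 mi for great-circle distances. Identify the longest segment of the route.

Charlie–Delta

Leg distances:
Alpha→Bravo: 351.9 mi
Bravo→Charlie: 281.9 mi
Charlie→Delta: 673.2 mi
Delta→Echo: 420.7 mi
The longest leg is Charlie–Delta at 673.2 mi.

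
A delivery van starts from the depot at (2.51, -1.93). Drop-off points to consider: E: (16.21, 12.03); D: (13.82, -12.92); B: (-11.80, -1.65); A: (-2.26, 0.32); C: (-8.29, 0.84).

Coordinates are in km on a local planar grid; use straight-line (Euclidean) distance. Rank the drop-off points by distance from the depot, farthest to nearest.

Distance from the depot at (2.51, -1.93) to each:
E (16.21, 12.03): 19.6 km
D (13.82, -12.92): 15.8 km
B (-11.80, -1.65): 14.3 km
C (-8.29, 0.84): 11.1 km
A (-2.26, 0.32): 5.3 km

E, D, B, C, A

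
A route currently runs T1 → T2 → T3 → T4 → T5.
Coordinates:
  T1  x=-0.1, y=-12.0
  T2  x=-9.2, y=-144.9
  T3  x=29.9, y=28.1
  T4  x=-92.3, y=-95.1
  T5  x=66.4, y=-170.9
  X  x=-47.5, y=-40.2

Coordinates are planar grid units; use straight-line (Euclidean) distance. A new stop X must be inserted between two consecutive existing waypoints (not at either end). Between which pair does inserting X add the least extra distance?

between T3 and T4

Added distance for inserting X between each consecutive pair:
T1–T2: 33.4
T2–T3: 37.3
T3–T4: 0.6
T4–T5: 68.4
Smallest added distance is 0.6, inserting between T3 and T4.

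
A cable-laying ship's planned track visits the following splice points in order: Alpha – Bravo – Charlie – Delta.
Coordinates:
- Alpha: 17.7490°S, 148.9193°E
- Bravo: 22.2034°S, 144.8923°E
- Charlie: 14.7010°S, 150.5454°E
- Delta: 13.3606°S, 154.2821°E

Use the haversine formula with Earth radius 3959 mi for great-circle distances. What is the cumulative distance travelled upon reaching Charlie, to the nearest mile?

1041 mi

Leg distances:
Alpha→Bravo: 403.8 mi  (cumulative 403.8 mi)
Bravo→Charlie: 637.0 mi  (cumulative 1040.8 mi)
Cumulative distance at Charlie ≈ 1041 mi.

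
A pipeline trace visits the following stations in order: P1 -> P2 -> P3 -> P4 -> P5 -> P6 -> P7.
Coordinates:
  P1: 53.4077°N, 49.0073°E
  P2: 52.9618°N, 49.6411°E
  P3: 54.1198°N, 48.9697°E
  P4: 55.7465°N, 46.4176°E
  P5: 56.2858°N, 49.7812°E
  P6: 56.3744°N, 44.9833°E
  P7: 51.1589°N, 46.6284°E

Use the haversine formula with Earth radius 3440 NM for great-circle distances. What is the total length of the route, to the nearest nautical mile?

836 NM

Leg distances:
P1→P2: 35.2 NM  (cumulative 35.2 NM)
P2→P3: 73.5 NM  (cumulative 108.7 NM)
P3→P4: 131.5 NM  (cumulative 240.2 NM)
P4→P5: 117.4 NM  (cumulative 357.6 NM)
P5→P6: 159.8 NM  (cumulative 517.3 NM)
P6→P7: 318.5 NM  (cumulative 835.9 NM)
Total route length ≈ 836 NM.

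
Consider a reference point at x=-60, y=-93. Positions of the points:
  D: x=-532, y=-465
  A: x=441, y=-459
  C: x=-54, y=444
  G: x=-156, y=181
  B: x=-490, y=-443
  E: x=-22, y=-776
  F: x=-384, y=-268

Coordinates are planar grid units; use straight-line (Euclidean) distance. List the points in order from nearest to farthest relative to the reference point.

Distances from the reference point:
G x=-156, y=181: 290.3
F x=-384, y=-268: 368.2
C x=-54, y=444: 537.0
B x=-490, y=-443: 554.4
D x=-532, y=-465: 601.0
A x=441, y=-459: 620.4
E x=-22, y=-776: 684.1

G, F, C, B, D, A, E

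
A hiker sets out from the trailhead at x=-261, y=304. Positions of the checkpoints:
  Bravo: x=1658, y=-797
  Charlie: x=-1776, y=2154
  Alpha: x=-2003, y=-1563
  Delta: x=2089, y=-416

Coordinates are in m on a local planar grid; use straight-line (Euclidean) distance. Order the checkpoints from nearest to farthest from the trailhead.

Bravo, Charlie, Delta, Alpha

Distances from the trailhead:
Bravo x=1658, y=-797: 2212.4 m
Charlie x=-1776, y=2154: 2391.2 m
Delta x=2089, y=-416: 2457.8 m
Alpha x=-2003, y=-1563: 2553.5 m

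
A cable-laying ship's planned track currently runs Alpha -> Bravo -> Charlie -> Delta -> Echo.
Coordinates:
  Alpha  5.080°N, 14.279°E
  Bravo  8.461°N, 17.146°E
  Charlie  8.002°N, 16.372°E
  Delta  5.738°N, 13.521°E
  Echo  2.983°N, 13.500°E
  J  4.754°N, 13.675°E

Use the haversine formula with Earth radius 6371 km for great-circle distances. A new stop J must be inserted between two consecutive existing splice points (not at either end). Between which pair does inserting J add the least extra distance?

Added distance for inserting J between each consecutive pair:
Alpha–Bravo: 147.5 km
Bravo–Charlie: 931.8 km
Charlie–Delta: 175.9 km
Delta–Echo: 2.3 km
Smallest added distance is 2.3 km, inserting between Delta and Echo.

between Delta and Echo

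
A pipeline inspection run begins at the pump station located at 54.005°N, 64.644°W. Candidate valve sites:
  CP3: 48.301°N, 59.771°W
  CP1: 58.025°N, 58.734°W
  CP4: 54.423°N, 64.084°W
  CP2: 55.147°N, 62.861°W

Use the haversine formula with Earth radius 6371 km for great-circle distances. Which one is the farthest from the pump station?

CP3

Distance to each, sorted:
CP3: 719.2 km
CP1: 578.1 km
CP2: 171.3 km
CP4: 59.0 km
The farthest is CP3 at 719.2 km.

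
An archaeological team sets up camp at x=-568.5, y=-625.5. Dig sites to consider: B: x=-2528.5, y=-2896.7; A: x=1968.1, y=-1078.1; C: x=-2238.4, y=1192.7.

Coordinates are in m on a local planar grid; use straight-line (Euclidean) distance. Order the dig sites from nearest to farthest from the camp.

C, A, B

Distance from the camp at x=-568.5, y=-625.5 to each:
C x=-2238.4, y=1192.7: 2468.7 m
A x=1968.1, y=-1078.1: 2576.7 m
B x=-2528.5, y=-2896.7: 3000.0 m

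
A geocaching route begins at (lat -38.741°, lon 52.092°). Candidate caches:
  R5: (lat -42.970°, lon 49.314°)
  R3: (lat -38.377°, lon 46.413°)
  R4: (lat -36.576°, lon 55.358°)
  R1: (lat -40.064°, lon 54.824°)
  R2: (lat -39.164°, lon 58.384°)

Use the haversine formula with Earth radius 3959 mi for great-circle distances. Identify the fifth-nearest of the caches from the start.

R2

Distances from the start ((lat -38.741°, lon 52.092°)):
R1: 172.1 mi
R4: 233.0 mi
R3: 307.8 mi
R5: 326.2 mi
R2: 339.3 mi
The fifth-nearest is R2 at 339.3 mi.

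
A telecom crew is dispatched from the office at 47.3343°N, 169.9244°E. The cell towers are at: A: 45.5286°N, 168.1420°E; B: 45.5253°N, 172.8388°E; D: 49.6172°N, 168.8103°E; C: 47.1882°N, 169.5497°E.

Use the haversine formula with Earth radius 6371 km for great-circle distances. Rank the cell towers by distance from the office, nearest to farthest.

Distances from the office:
C 47.1882°N, 169.5497°E: 32.6 km
A 45.5286°N, 168.1420°E: 242.8 km
D 49.6172°N, 168.8103°E: 266.8 km
B 45.5253°N, 172.8388°E: 300.5 km

C, A, D, B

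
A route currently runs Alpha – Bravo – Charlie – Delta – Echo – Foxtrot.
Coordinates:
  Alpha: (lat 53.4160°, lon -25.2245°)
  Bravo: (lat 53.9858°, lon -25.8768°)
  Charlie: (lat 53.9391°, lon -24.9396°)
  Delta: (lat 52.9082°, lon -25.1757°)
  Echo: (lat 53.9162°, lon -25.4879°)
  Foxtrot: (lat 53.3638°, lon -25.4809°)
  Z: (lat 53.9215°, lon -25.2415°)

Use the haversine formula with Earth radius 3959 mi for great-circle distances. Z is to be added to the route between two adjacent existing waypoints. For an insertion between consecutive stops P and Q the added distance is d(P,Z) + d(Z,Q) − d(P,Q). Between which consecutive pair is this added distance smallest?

Added distance for inserting Z between each consecutive pair:
Alpha–Bravo: 13.6 mi
Bravo–Charlie: 0.3 mi
Charlie–Delta: 10.5 mi
Delta–Echo: 9.3 mi
Echo–Foxtrot: 11.6 mi
Smallest added distance is 0.3 mi, inserting between Bravo and Charlie.

between Bravo and Charlie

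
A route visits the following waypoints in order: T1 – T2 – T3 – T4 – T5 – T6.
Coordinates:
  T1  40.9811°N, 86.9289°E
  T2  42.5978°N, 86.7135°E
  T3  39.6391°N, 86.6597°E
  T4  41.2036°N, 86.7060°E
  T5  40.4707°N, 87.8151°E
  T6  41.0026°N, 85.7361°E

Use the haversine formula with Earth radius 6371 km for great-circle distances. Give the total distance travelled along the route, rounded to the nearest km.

Leg distances:
T1→T2: 180.7 km  (cumulative 180.7 km)
T2→T3: 329.0 km  (cumulative 509.7 km)
T3→T4: 174.0 km  (cumulative 683.7 km)
T4→T5: 123.9 km  (cumulative 807.6 km)
T5→T6: 184.9 km  (cumulative 992.4 km)
Total route length ≈ 992 km.

992 km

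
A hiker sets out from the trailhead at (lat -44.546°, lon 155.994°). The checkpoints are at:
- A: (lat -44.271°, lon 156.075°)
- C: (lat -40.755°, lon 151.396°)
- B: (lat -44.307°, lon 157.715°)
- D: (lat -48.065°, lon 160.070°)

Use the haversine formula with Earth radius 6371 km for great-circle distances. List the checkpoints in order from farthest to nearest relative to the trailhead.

Distance from the trailhead at (lat -44.546°, lon 155.994°) to each:
C (lat -40.755°, lon 151.396°): 564.7 km
D (lat -48.065°, lon 160.070°): 501.0 km
B (lat -44.307°, lon 157.715°): 139.2 km
A (lat -44.271°, lon 156.075°): 31.2 km

C, D, B, A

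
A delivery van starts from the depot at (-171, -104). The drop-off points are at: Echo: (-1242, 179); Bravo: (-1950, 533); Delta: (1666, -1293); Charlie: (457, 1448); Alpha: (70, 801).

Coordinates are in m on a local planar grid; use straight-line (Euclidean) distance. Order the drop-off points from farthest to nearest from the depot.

Computing each straight-line distance from (-171, -104):
Delta (1666, -1293): 2188.2 m
Bravo (-1950, 533): 1889.6 m
Charlie (457, 1448): 1674.2 m
Echo (-1242, 179): 1107.8 m
Alpha (70, 801): 936.5 m

Delta, Bravo, Charlie, Echo, Alpha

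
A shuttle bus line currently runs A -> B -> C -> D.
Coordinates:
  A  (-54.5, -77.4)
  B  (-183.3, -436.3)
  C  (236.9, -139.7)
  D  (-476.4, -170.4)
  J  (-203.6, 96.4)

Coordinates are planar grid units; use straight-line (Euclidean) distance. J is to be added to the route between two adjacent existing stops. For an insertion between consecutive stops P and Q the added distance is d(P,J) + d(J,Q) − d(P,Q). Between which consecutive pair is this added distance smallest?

between C and D

Added distance for inserting J between each consecutive pair:
A–B: 380.8
B–C: 518.5
C–D: 167.4
Smallest added distance is 167.4, inserting between C and D.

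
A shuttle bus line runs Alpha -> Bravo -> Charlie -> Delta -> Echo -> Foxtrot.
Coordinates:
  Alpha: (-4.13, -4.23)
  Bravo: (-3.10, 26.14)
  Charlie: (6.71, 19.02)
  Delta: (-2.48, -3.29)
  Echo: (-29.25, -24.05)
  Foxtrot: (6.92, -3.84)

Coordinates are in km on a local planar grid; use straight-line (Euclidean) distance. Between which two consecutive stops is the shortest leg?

Bravo–Charlie

Leg distances:
Alpha→Bravo: 30.4 km
Bravo→Charlie: 12.1 km
Charlie→Delta: 24.1 km
Delta→Echo: 33.9 km
Echo→Foxtrot: 41.4 km
The shortest leg is Bravo–Charlie at 12.1 km.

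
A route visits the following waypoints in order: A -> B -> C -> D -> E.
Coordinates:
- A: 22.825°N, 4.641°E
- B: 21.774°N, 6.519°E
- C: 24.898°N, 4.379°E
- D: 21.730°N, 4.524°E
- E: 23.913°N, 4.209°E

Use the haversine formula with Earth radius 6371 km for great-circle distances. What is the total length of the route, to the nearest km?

1234 km

Leg distances:
A→B: 225.8 km  (cumulative 225.8 km)
B→C: 410.4 km  (cumulative 636.1 km)
C→D: 352.6 km  (cumulative 988.7 km)
D→E: 244.9 km  (cumulative 1233.6 km)
Total route length ≈ 1234 km.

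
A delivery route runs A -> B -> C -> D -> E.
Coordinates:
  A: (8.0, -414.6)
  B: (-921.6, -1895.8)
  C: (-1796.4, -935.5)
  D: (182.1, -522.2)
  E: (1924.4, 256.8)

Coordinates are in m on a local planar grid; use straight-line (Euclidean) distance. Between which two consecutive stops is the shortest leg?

B–C

Leg distances:
A→B: 1748.7 m
B→C: 1299.0 m
C→D: 2021.2 m
D→E: 1908.5 m
The shortest leg is B–C at 1299.0 m.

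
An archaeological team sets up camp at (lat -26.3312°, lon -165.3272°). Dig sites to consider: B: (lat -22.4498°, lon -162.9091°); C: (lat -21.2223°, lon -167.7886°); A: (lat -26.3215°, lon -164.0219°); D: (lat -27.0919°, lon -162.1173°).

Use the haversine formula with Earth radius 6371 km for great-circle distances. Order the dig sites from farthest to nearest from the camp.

C, B, D, A

Distances from the camp:
C (lat -21.2223°, lon -167.7886°): 620.8 km
B (lat -22.4498°, lon -162.9091°): 496.2 km
D (lat -27.0919°, lon -162.1173°): 329.9 km
A (lat -26.3215°, lon -164.0219°): 130.1 km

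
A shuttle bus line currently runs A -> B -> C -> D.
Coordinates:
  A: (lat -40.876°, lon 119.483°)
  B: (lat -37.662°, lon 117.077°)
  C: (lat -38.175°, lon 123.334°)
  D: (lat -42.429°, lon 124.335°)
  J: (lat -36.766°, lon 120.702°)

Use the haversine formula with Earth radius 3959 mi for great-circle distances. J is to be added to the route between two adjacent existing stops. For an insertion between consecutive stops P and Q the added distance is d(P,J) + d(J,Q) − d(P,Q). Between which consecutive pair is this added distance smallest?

between B and C

Added distance for inserting J between each consecutive pair:
A–B: 243.7 mi
B–C: 40.1 mi
C–D: 311.8 mi
Smallest added distance is 40.1 mi, inserting between B and C.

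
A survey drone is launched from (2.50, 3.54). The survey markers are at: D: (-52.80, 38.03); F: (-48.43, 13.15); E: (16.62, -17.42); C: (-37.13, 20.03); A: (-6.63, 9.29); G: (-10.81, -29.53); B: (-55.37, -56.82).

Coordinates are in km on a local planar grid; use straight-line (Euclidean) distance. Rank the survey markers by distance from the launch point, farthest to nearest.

Computing each straight-line distance from (2.50, 3.54):
B (-55.37, -56.82): 83.6 km
D (-52.80, 38.03): 65.2 km
F (-48.43, 13.15): 51.8 km
C (-37.13, 20.03): 42.9 km
G (-10.81, -29.53): 35.6 km
E (16.62, -17.42): 25.3 km
A (-6.63, 9.29): 10.8 km

B, D, F, C, G, E, A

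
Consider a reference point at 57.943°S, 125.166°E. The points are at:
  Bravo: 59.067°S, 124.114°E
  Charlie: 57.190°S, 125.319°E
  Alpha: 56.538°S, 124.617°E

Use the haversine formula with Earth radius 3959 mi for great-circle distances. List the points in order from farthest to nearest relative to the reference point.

Distances from the reference point:
Alpha 56.538°S, 124.617°E: 99.2 mi
Bravo 59.067°S, 124.114°E: 86.5 mi
Charlie 57.190°S, 125.319°E: 52.3 mi

Alpha, Bravo, Charlie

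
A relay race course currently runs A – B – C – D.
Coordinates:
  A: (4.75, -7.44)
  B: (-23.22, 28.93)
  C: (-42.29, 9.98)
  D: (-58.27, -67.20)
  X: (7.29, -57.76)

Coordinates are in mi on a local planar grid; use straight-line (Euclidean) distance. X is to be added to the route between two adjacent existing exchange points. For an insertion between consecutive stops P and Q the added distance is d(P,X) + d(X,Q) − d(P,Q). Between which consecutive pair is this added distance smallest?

between C and D

Added distance for inserting X between each consecutive pair:
A–B: 96.4 mi
B–C: 149.0 mi
C–D: 71.4 mi
Smallest added distance is 71.4 mi, inserting between C and D.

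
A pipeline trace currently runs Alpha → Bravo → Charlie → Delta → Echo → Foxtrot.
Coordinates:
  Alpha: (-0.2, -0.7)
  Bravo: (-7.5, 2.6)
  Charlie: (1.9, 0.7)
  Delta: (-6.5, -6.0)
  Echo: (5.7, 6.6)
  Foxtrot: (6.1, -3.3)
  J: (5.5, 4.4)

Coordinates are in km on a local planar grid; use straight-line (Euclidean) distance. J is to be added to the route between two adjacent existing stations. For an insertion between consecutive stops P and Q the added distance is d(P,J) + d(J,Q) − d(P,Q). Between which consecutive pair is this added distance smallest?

Added distance for inserting J between each consecutive pair:
Alpha–Bravo: 12.8 km
Bravo–Charlie: 8.7 km
Charlie–Delta: 10.3 km
Delta–Echo: 0.6 km
Echo–Foxtrot: 0.0 km
Smallest added distance is 0.0 km, inserting between Echo and Foxtrot.

between Echo and Foxtrot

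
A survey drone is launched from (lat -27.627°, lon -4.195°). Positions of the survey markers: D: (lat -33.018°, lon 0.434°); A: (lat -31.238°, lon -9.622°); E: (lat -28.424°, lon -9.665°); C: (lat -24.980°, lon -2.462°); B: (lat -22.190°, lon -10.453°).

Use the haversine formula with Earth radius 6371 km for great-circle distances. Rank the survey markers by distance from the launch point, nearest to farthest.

Computing each great-circle distance from (lat -27.627°, lon -4.195°):
C (lat -24.980°, lon -2.462°): 341.3 km
E (lat -28.424°, lon -9.665°): 544.1 km
A (lat -31.238°, lon -9.622°): 661.2 km
D (lat -33.018°, lon 0.434°): 745.9 km
B (lat -22.190°, lon -10.453°): 873.6 km

C, E, A, D, B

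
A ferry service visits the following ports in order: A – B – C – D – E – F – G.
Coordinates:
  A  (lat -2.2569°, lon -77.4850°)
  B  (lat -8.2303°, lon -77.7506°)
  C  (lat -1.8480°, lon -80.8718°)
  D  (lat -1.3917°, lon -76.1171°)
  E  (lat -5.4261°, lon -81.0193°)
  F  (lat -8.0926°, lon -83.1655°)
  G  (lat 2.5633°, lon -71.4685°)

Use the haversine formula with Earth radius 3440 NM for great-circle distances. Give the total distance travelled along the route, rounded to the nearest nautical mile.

Leg distances:
A→B: 359.0 NM  (cumulative 359.0 NM)
B→C: 426.2 NM  (cumulative 785.2 NM)
C→D: 286.7 NM  (cumulative 1071.9 NM)
D→E: 380.7 NM  (cumulative 1452.6 NM)
E→F: 204.9 NM  (cumulative 1657.5 NM)
F→G: 948.6 NM  (cumulative 2606.2 NM)
Total route length ≈ 2606 NM.

2606 NM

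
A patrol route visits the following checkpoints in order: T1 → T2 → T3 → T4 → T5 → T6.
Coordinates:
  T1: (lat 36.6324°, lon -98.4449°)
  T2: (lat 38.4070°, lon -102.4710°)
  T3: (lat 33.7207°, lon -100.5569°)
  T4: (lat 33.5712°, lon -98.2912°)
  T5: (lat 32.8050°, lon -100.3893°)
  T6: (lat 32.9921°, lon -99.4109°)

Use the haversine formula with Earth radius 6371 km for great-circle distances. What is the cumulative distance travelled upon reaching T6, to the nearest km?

1472 km

Leg distances:
T1→T2: 406.2 km  (cumulative 406.2 km)
T2→T3: 548.7 km  (cumulative 954.9 km)
T3→T4: 210.4 km  (cumulative 1165.3 km)
T4→T5: 213.0 km  (cumulative 1378.3 km)
T5→T6: 93.7 km  (cumulative 1472.0 km)
Cumulative distance at T6 ≈ 1472 km.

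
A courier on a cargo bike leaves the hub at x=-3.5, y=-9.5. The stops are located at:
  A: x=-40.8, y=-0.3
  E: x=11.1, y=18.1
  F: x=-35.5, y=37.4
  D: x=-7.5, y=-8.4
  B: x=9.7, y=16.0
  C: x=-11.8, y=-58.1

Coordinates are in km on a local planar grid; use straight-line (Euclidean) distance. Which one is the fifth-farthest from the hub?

Distances from the hub (x=-3.5, y=-9.5):
F: 56.8 km
C: 49.3 km
A: 38.4 km
E: 31.2 km
B: 28.7 km
D: 4.1 km
The fifth-farthest is B at 28.7 km.

B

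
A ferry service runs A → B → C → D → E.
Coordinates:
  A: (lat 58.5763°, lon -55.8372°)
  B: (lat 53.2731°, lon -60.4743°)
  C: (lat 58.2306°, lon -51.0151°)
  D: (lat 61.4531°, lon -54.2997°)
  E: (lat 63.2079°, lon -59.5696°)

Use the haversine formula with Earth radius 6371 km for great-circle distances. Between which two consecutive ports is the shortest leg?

Leg distances:
A→B: 656.3 km
B→C: 807.5 km
C→D: 402.5 km
D→E: 334.7 km
The shortest leg is D–E at 334.7 km.

D–E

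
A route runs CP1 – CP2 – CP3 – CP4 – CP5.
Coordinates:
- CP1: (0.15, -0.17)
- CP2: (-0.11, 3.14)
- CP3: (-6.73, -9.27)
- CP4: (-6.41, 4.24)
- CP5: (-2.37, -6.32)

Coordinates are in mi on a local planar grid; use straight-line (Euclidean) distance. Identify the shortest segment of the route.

CP1–CP2

Leg distances:
CP1→CP2: 3.3 mi
CP2→CP3: 14.1 mi
CP3→CP4: 13.5 mi
CP4→CP5: 11.3 mi
The shortest leg is CP1–CP2 at 3.3 mi.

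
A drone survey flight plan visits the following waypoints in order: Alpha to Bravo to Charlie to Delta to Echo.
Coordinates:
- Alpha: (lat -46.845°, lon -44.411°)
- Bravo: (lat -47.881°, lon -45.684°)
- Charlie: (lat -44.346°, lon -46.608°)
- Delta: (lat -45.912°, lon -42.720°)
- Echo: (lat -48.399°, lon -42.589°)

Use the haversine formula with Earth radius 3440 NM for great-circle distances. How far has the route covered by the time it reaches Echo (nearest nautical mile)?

Leg distances:
Alpha→Bravo: 80.9 NM  (cumulative 80.9 NM)
Bravo→Charlie: 215.7 NM  (cumulative 296.6 NM)
Charlie→Delta: 189.6 NM  (cumulative 486.2 NM)
Delta→Echo: 149.4 NM  (cumulative 635.6 NM)
Cumulative distance at Echo ≈ 636 NM.

636 NM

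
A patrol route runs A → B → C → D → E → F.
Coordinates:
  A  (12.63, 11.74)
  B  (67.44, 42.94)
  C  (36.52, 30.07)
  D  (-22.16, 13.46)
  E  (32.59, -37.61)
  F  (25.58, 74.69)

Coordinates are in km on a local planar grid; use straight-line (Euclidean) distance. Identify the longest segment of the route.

E–F

Leg distances:
A→B: 63.1 km
B→C: 33.5 km
C→D: 61.0 km
D→E: 74.9 km
E→F: 112.5 km
The longest leg is E–F at 112.5 km.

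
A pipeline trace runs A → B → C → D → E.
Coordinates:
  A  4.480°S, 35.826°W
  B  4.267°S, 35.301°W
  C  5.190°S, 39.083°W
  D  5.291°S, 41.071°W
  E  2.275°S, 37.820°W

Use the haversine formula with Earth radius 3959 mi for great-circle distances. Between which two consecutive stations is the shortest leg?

Leg distances:
A→B: 39.1 mi
B→C: 268.1 mi
C→D: 137.0 mi
D→E: 306.0 mi
The shortest leg is A–B at 39.1 mi.

A–B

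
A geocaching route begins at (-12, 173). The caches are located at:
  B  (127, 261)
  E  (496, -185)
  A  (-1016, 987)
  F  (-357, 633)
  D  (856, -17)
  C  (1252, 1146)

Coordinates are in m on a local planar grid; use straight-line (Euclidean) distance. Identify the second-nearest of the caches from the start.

F

Distance to each, sorted:
B: 164.5 m
F: 575.0 m
E: 621.5 m
D: 888.6 m
A: 1292.5 m
C: 1595.1 m
The second-nearest is F at 575.0 m.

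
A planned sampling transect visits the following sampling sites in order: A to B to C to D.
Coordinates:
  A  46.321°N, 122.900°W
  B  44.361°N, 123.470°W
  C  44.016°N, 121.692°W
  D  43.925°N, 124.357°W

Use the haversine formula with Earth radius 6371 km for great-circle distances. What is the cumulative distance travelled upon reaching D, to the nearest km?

583 km

Leg distances:
A→B: 222.4 km  (cumulative 222.4 km)
B→C: 146.9 km  (cumulative 369.3 km)
C→D: 213.5 km  (cumulative 582.8 km)
Cumulative distance at D ≈ 583 km.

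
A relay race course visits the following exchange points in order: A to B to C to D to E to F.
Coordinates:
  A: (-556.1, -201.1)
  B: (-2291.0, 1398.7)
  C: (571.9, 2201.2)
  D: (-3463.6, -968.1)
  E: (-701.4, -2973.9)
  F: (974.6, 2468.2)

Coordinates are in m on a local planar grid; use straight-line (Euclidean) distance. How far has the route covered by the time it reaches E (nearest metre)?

13878 m

Leg distances:
A→B: 2359.9 m  (cumulative 2359.9 m)
B→C: 2973.2 m  (cumulative 5333.2 m)
C→D: 5131.2 m  (cumulative 10464.4 m)
D→E: 3413.6 m  (cumulative 13878.1 m)
Cumulative distance at E ≈ 13878 m.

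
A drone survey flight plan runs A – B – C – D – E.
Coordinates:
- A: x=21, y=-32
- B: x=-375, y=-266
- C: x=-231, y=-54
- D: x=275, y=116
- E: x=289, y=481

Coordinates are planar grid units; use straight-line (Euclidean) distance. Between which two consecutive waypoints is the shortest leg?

Leg distances:
A→B: 460.0
B→C: 256.3
C→D: 533.8
D→E: 365.3
The shortest leg is B–C at 256.3.

B–C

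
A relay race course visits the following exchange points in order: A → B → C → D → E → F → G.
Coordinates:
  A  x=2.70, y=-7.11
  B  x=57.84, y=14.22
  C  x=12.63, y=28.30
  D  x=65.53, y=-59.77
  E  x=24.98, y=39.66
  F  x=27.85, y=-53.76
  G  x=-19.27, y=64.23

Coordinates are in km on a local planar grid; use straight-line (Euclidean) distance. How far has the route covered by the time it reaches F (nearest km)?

410 km

Leg distances:
A→B: 59.1 km  (cumulative 59.1 km)
B→C: 47.4 km  (cumulative 106.5 km)
C→D: 102.7 km  (cumulative 209.2 km)
D→E: 107.4 km  (cumulative 316.6 km)
E→F: 93.5 km  (cumulative 410.1 km)
Cumulative distance at F ≈ 410 km.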